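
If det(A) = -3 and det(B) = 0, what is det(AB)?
0

Use the multiplicative property of determinants: det(AB) = det(A)*det(B).
det(AB) = (-3)*(0) = 0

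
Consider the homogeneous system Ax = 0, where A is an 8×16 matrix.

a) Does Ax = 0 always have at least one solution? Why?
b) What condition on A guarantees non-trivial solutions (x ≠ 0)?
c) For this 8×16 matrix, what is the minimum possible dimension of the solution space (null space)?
a) Yes, x = 0 is always a solution. b) When A has linearly dependent columns (rank < n). c) Minimum nullity = 8.

a) x = 0 satisfies A·0 = 0, so the zero vector is always a solution.
b) Non-trivial solutions exist iff the columns of A are linearly dependent, equivalently rank(A) < n (the number of columns).
c) By rank-nullity, rank(A) + nullity(A) = n = 16. Since A has only 8 rows, rank(A) ≤ 8, so nullity(A) ≥ 16 - 8 = 8.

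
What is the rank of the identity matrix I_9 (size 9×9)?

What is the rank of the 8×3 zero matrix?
rank(I_9) = 9, rank(0) = 0

The identity I_9 has 9 columns that are the standard basis vectors e_1, …, e_9. These are linearly independent, so all 9 columns are pivots and rank(I_9) = 9.
The 8×3 zero matrix has every entry zero, so every row is the zero row and there are no pivots; rank(0) = 0.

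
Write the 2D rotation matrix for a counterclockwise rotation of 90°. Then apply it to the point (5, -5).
R = [[0, -1], [1, 0]]; R·(5, -5) = (5, 5)

Rotation matrix formula: R(θ) = [[cos θ, -sin θ], [sin θ, cos θ]]
For θ = 90°:
cos(90°) = 0
sin(90°) = 1
R = [[0, -1], [1, 0]]
Apply to (5, -5): [0·5 + (-1)·-5, 1·5 + 0·-5] = (5, 5)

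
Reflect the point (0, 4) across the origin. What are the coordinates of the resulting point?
(0, -4)

Reflection across origin: (0, 4) → (0, -4)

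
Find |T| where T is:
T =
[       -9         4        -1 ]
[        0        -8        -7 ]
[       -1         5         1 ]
det(T) = -207

Expand along row 0 (cofactor expansion): det(T) = a*(e*i - f*h) - b*(d*i - f*g) + c*(d*h - e*g), where the 3×3 is [[a, b, c], [d, e, f], [g, h, i]].
Minor M_00 = (-8)*(1) - (-7)*(5) = -8 + 35 = 27.
Minor M_01 = (0)*(1) - (-7)*(-1) = 0 - 7 = -7.
Minor M_02 = (0)*(5) - (-8)*(-1) = 0 - 8 = -8.
det(T) = (-9)*(27) - (4)*(-7) + (-1)*(-8) = -243 + 28 + 8 = -207.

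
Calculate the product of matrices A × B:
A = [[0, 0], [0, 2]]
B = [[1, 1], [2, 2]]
[[0, 0], [4, 4]]

Matrix multiplication:
C[0][0] = 0×1 + 0×2 = 0
C[0][1] = 0×1 + 0×2 = 0
C[1][0] = 0×1 + 2×2 = 4
C[1][1] = 0×1 + 2×2 = 4
Result: [[0, 0], [4, 4]]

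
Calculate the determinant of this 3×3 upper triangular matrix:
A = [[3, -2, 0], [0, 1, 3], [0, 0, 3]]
9

The determinant of a triangular matrix is the product of its diagonal entries (the off-diagonal entries above the diagonal do not affect it).
det(A) = (3) * (1) * (3) = 9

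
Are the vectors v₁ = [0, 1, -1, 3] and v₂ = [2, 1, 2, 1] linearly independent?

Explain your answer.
Yes, linearly independent

Two vectors are linearly dependent iff one is a scalar multiple of the other.
No single scalar k satisfies v₂ = k·v₁ (the ratios of corresponding entries disagree), so v₁ and v₂ are linearly independent.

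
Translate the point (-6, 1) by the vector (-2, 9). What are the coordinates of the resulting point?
(-8, 10)

Translation by (-2, 9):
x' = -6 + -2 = -8
y' = 1 + 9 = 10
Homogeneous matrix: [[1, 0, -2], [0, 1, 9], [0, 0, 1]]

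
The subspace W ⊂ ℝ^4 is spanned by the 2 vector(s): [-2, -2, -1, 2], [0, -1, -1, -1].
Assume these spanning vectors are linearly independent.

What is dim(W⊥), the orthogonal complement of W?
dim(W⊥) = 2

For any subspace W of ℝ^n, dim(W) + dim(W⊥) = n (the whole-space dimension).
Here the given 2 vectors are linearly independent, so dim(W) = 2.
Thus dim(W⊥) = n - dim(W) = 4 - 2 = 2.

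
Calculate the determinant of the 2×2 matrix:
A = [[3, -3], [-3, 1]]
-6

For A = [[a, b], [c, d]], det(A) = a*d - b*c.
det(A) = (3)*(1) - (-3)*(-3) = 3 - 9 = -6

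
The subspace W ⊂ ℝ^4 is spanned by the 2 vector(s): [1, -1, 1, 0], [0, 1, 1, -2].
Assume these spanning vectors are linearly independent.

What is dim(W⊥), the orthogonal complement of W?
dim(W⊥) = 2

For any subspace W of ℝ^n, dim(W) + dim(W⊥) = n (the whole-space dimension).
Here the given 2 vectors are linearly independent, so dim(W) = 2.
Thus dim(W⊥) = n - dim(W) = 4 - 2 = 2.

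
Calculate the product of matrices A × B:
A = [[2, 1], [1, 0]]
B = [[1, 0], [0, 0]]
[[2, 0], [1, 0]]

Matrix multiplication:
C[0][0] = 2×1 + 1×0 = 2
C[0][1] = 2×0 + 1×0 = 0
C[1][0] = 1×1 + 0×0 = 1
C[1][1] = 1×0 + 0×0 = 0
Result: [[2, 0], [1, 0]]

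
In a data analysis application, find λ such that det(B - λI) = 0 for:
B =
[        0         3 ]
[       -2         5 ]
λ = 2, 3

Solve det(B - λI) = 0. For a 2×2 matrix the characteristic equation is λ² - (trace)λ + det = 0.
trace(B) = a + d = 0 + 5 = 5.
det(B) = a*d - b*c = (0)*(5) - (3)*(-2) = 0 + 6 = 6.
Characteristic equation: λ² - (5)λ + (6) = 0.
Discriminant = (5)² - 4*(6) = 25 - 24 = 1.
λ = (5 ± √1) / 2 = (5 ± 1) / 2 = 2, 3.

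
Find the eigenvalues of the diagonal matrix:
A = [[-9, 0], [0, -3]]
λ₁ = -9, λ₂ = -3

The characteristic polynomial of A is det(A - λI) = (-9 - λ)(-3 - λ) = 0.
The roots are λ = -9 and λ = -3, so the eigenvalues are the diagonal entries.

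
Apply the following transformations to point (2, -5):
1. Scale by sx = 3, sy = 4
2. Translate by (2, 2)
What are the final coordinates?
(8, -18)

Step 1: Scale (2, -5) by (sx, sy) = (3, 4) → (6, -20)
Step 2: Translate by (2, 2) → (8, -18)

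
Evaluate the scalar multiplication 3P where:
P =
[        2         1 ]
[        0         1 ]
3P =
[        6         3 ]
[        0         3 ]

Scalar multiplication is elementwise: (3P)[i][j] = 3 * P[i][j].
  (3P)[0][0] = 3 * (2) = 6
  (3P)[0][1] = 3 * (1) = 3
  (3P)[1][0] = 3 * (0) = 0
  (3P)[1][1] = 3 * (1) = 3
3P =
[        6         3 ]
[        0         3 ]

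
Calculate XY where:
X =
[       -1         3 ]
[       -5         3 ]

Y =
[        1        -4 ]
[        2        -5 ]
XY =
[        5       -11 ]
[        1         5 ]

Matrix multiplication: (XY)[i][j] = sum over k of X[i][k] * Y[k][j].
  (XY)[0][0] = (-1)*(1) + (3)*(2) = 5
  (XY)[0][1] = (-1)*(-4) + (3)*(-5) = -11
  (XY)[1][0] = (-5)*(1) + (3)*(2) = 1
  (XY)[1][1] = (-5)*(-4) + (3)*(-5) = 5
XY =
[        5       -11 ]
[        1         5 ]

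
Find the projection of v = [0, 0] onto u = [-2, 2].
[0, 0]

The projection of v onto u is proj_u(v) = ((v·u) / (u·u)) · u.
v·u = (0)*(-2) + (0)*(2) = 0.
u·u = (-2)*(-2) + (2)*(2) = 8.
coefficient = 0 / 8 = 0.
proj_u(v) = 0 · [-2, 2] = [0, 0].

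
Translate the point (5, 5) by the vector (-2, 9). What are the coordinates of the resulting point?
(3, 14)

Translation by (-2, 9):
x' = 5 + -2 = 3
y' = 5 + 9 = 14
Homogeneous matrix: [[1, 0, -2], [0, 1, 9], [0, 0, 1]]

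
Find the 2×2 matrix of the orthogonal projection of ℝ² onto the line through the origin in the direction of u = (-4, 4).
[[1/2, -1/2], [-1/2, 1/2]]

The orthogonal projection onto the line spanned by a nonzero vector u = (a, b) has matrix P = (u uᵀ) / (uᵀ u) = (1/(a² + b²)) · [[a², ab], [ab, b²]].
Here u = (-4, 4), so a² + b² = 16 + 16 = 32.
P = (1/32) · [[16, -16], [-16, 16]] = [[1/2, -1/2], [-1/2, 1/2]].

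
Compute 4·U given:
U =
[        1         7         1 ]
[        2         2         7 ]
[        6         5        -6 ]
4U =
[        4        28         4 ]
[        8         8        28 ]
[       24        20       -24 ]

Scalar multiplication is elementwise: (4U)[i][j] = 4 * U[i][j].
  (4U)[0][0] = 4 * (1) = 4
  (4U)[0][1] = 4 * (7) = 28
  (4U)[0][2] = 4 * (1) = 4
  (4U)[1][0] = 4 * (2) = 8
  (4U)[1][1] = 4 * (2) = 8
  (4U)[1][2] = 4 * (7) = 28
  (4U)[2][0] = 4 * (6) = 24
  (4U)[2][1] = 4 * (5) = 20
  (4U)[2][2] = 4 * (-6) = -24
4U =
[        4        28         4 ]
[        8         8        28 ]
[       24        20       -24 ]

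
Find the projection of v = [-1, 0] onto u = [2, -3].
[-4/13, 6/13]

The projection of v onto u is proj_u(v) = ((v·u) / (u·u)) · u.
v·u = (-1)*(2) + (0)*(-3) = -2.
u·u = (2)*(2) + (-3)*(-3) = 13.
coefficient = -2 / 13 = -2/13.
proj_u(v) = -2/13 · [2, -3] = [-4/13, 6/13].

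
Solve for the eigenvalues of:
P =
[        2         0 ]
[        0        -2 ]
λ = -2, 2

Solve det(P - λI) = 0. For a 2×2 matrix the characteristic equation is λ² - (trace)λ + det = 0.
trace(P) = a + d = 2 - 2 = 0.
det(P) = a*d - b*c = (2)*(-2) - (0)*(0) = -4 - 0 = -4.
Characteristic equation: λ² - (0)λ + (-4) = 0.
Discriminant = (0)² - 4*(-4) = 0 + 16 = 16.
λ = (0 ± √16) / 2 = (0 ± 4) / 2 = -2, 2.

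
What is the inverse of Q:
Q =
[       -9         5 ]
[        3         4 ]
det(Q) = -51
Q⁻¹ =
[    -4/51      5/51 ]
[     1/17      3/17 ]

For a 2×2 matrix Q = [[a, b], [c, d]] with det(Q) ≠ 0, Q⁻¹ = (1/det(Q)) * [[d, -b], [-c, a]].
det(Q) = (-9)*(4) - (5)*(3) = -36 - 15 = -51.
Q⁻¹ = (1/-51) * [[4, -5], [-3, -9]].
Dividing each entry by -51 and reducing:
Q⁻¹ =
[    -4/51      5/51 ]
[     1/17      3/17 ]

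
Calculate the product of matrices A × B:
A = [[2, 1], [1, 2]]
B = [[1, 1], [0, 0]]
[[2, 2], [1, 1]]

Matrix multiplication:
C[0][0] = 2×1 + 1×0 = 2
C[0][1] = 2×1 + 1×0 = 2
C[1][0] = 1×1 + 2×0 = 1
C[1][1] = 1×1 + 2×0 = 1
Result: [[2, 2], [1, 1]]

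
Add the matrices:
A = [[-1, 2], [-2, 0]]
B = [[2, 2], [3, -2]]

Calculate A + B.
[[1, 4], [1, -2]]

Add corresponding elements:
(-1)+(2)=1
(2)+(2)=4
(-2)+(3)=1
(0)+(-2)=-2
A + B = [[1, 4], [1, -2]]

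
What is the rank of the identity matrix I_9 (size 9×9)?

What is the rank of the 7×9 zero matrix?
rank(I_9) = 9, rank(0) = 0

The identity I_9 has 9 columns that are the standard basis vectors e_1, …, e_9. These are linearly independent, so all 9 columns are pivots and rank(I_9) = 9.
The 7×9 zero matrix has every entry zero, so every row is the zero row and there are no pivots; rank(0) = 0.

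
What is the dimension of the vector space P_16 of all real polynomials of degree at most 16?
Dimension = 17

A polynomial of degree at most 16 can be written as a₀ + a₁x + a₂x² + … + a_16x^16, with 17 free coefficients a₀, …, a_16.
The set {1, x, x², …, x^16} is a basis: it spans P_16 (every such polynomial is a linear combination of these) and is linearly independent (a polynomial is zero iff all its coefficients are zero).
Therefore dim(P_16) = 16 + 1 = 17.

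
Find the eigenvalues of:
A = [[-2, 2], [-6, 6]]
λ = 0, 4

Solve det(A - λI) = 0. For a 2×2 matrix this is λ² - (trace)λ + det = 0.
trace(A) = -2 + 6 = 4.
det(A) = (-2)*(6) - (2)*(-6) = -12 + 12 = 0.
Characteristic equation: λ² - (4)λ + (0) = 0.
Discriminant: (4)² - 4*(0) = 16 - 0 = 16.
Roots: λ = (4 ± √16) / 2 = 0, 4.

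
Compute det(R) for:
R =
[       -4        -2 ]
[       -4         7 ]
det(R) = -36

For a 2×2 matrix [[a, b], [c, d]], det = a*d - b*c.
det(R) = (-4)*(7) - (-2)*(-4) = -28 - 8 = -36.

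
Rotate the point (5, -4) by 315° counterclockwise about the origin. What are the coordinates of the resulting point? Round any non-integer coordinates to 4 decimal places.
(0.7071, -6.3640)

Rotation matrix R(θ) = [[cos θ, -sin θ], [sin θ, cos θ]]; for θ = 315°:
R = [[√2/2, √2/2], [-√2/2, √2/2]]
Result: R × [5, -4]ᵀ = [√2/2·5 + (√2/2)·-4, -√2/2·5 + (√2/2)·-4]ᵀ = (0.7071, -6.3640)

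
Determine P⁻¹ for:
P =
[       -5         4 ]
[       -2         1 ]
det(P) = 3
P⁻¹ =
[      1/3      -4/3 ]
[      2/3      -5/3 ]

For a 2×2 matrix P = [[a, b], [c, d]] with det(P) ≠ 0, P⁻¹ = (1/det(P)) * [[d, -b], [-c, a]].
det(P) = (-5)*(1) - (4)*(-2) = -5 + 8 = 3.
P⁻¹ = (1/3) * [[1, -4], [2, -5]].
Dividing each entry by 3 and reducing:
P⁻¹ =
[      1/3      -4/3 ]
[      2/3      -5/3 ]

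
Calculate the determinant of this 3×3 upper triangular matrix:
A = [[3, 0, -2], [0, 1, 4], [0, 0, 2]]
6

The determinant of a triangular matrix is the product of its diagonal entries (the off-diagonal entries above the diagonal do not affect it).
det(A) = (3) * (1) * (2) = 6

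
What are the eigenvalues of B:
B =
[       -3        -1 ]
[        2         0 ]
λ = -2, -1

Solve det(B - λI) = 0. For a 2×2 matrix the characteristic equation is λ² - (trace)λ + det = 0.
trace(B) = a + d = -3 + 0 = -3.
det(B) = a*d - b*c = (-3)*(0) - (-1)*(2) = 0 + 2 = 2.
Characteristic equation: λ² - (-3)λ + (2) = 0.
Discriminant = (-3)² - 4*(2) = 9 - 8 = 1.
λ = (-3 ± √1) / 2 = (-3 ± 1) / 2 = -2, -1.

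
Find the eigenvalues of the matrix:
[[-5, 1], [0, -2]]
λ = -5 and λ = -2

Characteristic equation: det(A - λI) = 0
λ² - (trace)λ + (det) = 0
λ² - (-7)λ + (10) = 0
λ² + 7λ + 10 = 0
Solving: λ = -5, -2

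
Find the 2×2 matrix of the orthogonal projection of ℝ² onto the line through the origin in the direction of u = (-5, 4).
[[25/41, -20/41], [-20/41, 16/41]]

The orthogonal projection onto the line spanned by a nonzero vector u = (a, b) has matrix P = (u uᵀ) / (uᵀ u) = (1/(a² + b²)) · [[a², ab], [ab, b²]].
Here u = (-5, 4), so a² + b² = 25 + 16 = 41.
P = (1/41) · [[25, -20], [-20, 16]] = [[25/41, -20/41], [-20/41, 16/41]].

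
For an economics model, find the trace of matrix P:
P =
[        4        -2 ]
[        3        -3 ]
tr(P) = 4 - 3 = 1

The trace of a square matrix is the sum of its diagonal entries.
Diagonal entries of P: P[0][0] = 4, P[1][1] = -3.
tr(P) = 4 - 3 = 1.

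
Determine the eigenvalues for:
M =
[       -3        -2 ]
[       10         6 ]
λ = 1, 2

Solve det(M - λI) = 0. For a 2×2 matrix the characteristic equation is λ² - (trace)λ + det = 0.
trace(M) = a + d = -3 + 6 = 3.
det(M) = a*d - b*c = (-3)*(6) - (-2)*(10) = -18 + 20 = 2.
Characteristic equation: λ² - (3)λ + (2) = 0.
Discriminant = (3)² - 4*(2) = 9 - 8 = 1.
λ = (3 ± √1) / 2 = (3 ± 1) / 2 = 1, 2.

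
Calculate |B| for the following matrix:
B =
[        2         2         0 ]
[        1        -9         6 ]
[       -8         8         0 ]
det(B) = -192

Expand along row 0 (cofactor expansion): det(B) = a*(e*i - f*h) - b*(d*i - f*g) + c*(d*h - e*g), where the 3×3 is [[a, b, c], [d, e, f], [g, h, i]].
Minor M_00 = (-9)*(0) - (6)*(8) = 0 - 48 = -48.
Minor M_01 = (1)*(0) - (6)*(-8) = 0 + 48 = 48.
Minor M_02 = (1)*(8) - (-9)*(-8) = 8 - 72 = -64.
det(B) = (2)*(-48) - (2)*(48) + (0)*(-64) = -96 - 96 + 0 = -192.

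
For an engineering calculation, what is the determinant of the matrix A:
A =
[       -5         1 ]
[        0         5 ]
det(A) = -25

For a 2×2 matrix [[a, b], [c, d]], det = a*d - b*c.
det(A) = (-5)*(5) - (1)*(0) = -25 - 0 = -25.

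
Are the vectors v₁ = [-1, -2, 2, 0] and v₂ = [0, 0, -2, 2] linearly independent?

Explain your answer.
Yes, linearly independent

Two vectors are linearly dependent iff one is a scalar multiple of the other.
No single scalar k satisfies v₂ = k·v₁ (the ratios of corresponding entries disagree), so v₁ and v₂ are linearly independent.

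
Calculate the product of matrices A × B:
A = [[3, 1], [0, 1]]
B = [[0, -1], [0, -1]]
[[0, -4], [0, -1]]

Matrix multiplication:
C[0][0] = 3×0 + 1×0 = 0
C[0][1] = 3×-1 + 1×-1 = -4
C[1][0] = 0×0 + 1×0 = 0
C[1][1] = 0×-1 + 1×-1 = -1
Result: [[0, -4], [0, -1]]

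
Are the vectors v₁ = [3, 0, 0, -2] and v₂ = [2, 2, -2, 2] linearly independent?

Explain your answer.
Yes, linearly independent

Two vectors are linearly dependent iff one is a scalar multiple of the other.
No single scalar k satisfies v₂ = k·v₁ (the ratios of corresponding entries disagree), so v₁ and v₂ are linearly independent.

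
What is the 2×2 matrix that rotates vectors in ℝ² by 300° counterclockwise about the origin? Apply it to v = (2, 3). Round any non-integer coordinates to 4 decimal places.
R = [[1/2, √3/2], [-√3/2, 1/2]]; R·v = (3.5981, -0.2321)

A counterclockwise rotation by angle θ in ℝ² has matrix R(θ) = [[cos θ, -sin θ], [sin θ, cos θ]].
For θ = 300°: cos θ = 1/2, sin θ = -√3/2.
R(300°) = [[1/2, √3/2], [-√3/2, 1/2]].
R·v = [1/2·2 + (√3/2)·3, -√3/2·2 + 1/2·3] = (3.5981, -0.2321).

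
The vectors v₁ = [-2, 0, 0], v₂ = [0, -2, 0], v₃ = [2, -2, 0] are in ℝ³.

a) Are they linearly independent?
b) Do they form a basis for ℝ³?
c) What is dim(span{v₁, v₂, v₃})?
Not independent, not a basis, dim(span) = 2

Check whether v₃ can be written as a linear combination of v₁ and v₂.
v₃ = (-1)·v₁ + (1)·v₂ = [2, -2, 0], so the three vectors are linearly dependent.
Thus they do not form a basis for ℝ³, and dim(span{v₁, v₂, v₃}) = 2 (spanned by v₁ and v₂).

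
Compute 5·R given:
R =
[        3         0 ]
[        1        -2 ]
5R =
[       15         0 ]
[        5       -10 ]

Scalar multiplication is elementwise: (5R)[i][j] = 5 * R[i][j].
  (5R)[0][0] = 5 * (3) = 15
  (5R)[0][1] = 5 * (0) = 0
  (5R)[1][0] = 5 * (1) = 5
  (5R)[1][1] = 5 * (-2) = -10
5R =
[       15         0 ]
[        5       -10 ]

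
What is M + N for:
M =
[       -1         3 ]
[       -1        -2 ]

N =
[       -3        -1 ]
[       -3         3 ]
M + N =
[       -4         2 ]
[       -4         1 ]

Matrix addition is elementwise: (M+N)[i][j] = M[i][j] + N[i][j].
  (M+N)[0][0] = (-1) + (-3) = -4
  (M+N)[0][1] = (3) + (-1) = 2
  (M+N)[1][0] = (-1) + (-3) = -4
  (M+N)[1][1] = (-2) + (3) = 1
M + N =
[       -4         2 ]
[       -4         1 ]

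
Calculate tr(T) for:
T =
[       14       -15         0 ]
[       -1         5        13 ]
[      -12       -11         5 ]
tr(T) = 14 + 5 + 5 = 24

The trace of a square matrix is the sum of its diagonal entries.
Diagonal entries of T: T[0][0] = 14, T[1][1] = 5, T[2][2] = 5.
tr(T) = 14 + 5 + 5 = 24.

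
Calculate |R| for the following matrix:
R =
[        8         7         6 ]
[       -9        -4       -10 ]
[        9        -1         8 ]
det(R) = -192

Expand along row 0 (cofactor expansion): det(R) = a*(e*i - f*h) - b*(d*i - f*g) + c*(d*h - e*g), where the 3×3 is [[a, b, c], [d, e, f], [g, h, i]].
Minor M_00 = (-4)*(8) - (-10)*(-1) = -32 - 10 = -42.
Minor M_01 = (-9)*(8) - (-10)*(9) = -72 + 90 = 18.
Minor M_02 = (-9)*(-1) - (-4)*(9) = 9 + 36 = 45.
det(R) = (8)*(-42) - (7)*(18) + (6)*(45) = -336 - 126 + 270 = -192.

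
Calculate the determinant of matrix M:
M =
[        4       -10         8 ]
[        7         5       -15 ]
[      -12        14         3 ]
det(M) = 574

Expand along row 0 (cofactor expansion): det(M) = a*(e*i - f*h) - b*(d*i - f*g) + c*(d*h - e*g), where the 3×3 is [[a, b, c], [d, e, f], [g, h, i]].
Minor M_00 = (5)*(3) - (-15)*(14) = 15 + 210 = 225.
Minor M_01 = (7)*(3) - (-15)*(-12) = 21 - 180 = -159.
Minor M_02 = (7)*(14) - (5)*(-12) = 98 + 60 = 158.
det(M) = (4)*(225) - (-10)*(-159) + (8)*(158) = 900 - 1590 + 1264 = 574.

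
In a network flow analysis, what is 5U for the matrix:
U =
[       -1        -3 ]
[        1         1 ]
5U =
[       -5       -15 ]
[        5         5 ]

Scalar multiplication is elementwise: (5U)[i][j] = 5 * U[i][j].
  (5U)[0][0] = 5 * (-1) = -5
  (5U)[0][1] = 5 * (-3) = -15
  (5U)[1][0] = 5 * (1) = 5
  (5U)[1][1] = 5 * (1) = 5
5U =
[       -5       -15 ]
[        5         5 ]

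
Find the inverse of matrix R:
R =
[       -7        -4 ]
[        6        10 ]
det(R) = -46
R⁻¹ =
[    -5/23     -2/23 ]
[     3/23      7/46 ]

For a 2×2 matrix R = [[a, b], [c, d]] with det(R) ≠ 0, R⁻¹ = (1/det(R)) * [[d, -b], [-c, a]].
det(R) = (-7)*(10) - (-4)*(6) = -70 + 24 = -46.
R⁻¹ = (1/-46) * [[10, 4], [-6, -7]].
Dividing each entry by -46 and reducing:
R⁻¹ =
[    -5/23     -2/23 ]
[     3/23      7/46 ]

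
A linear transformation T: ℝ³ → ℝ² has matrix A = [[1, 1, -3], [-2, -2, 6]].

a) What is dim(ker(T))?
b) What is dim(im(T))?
dim(ker) = 2, dim(im) = 1

Observe that row 2 = -2 × row 1 (so the rows are linearly dependent).
Thus rank(A) = 1 (only one linearly independent row).
dim(im(T)) = rank(A) = 1.
By the rank-nullity theorem applied to T: ℝ³ → ℝ², rank(A) + nullity(A) = 3 (the domain dimension), so dim(ker(T)) = 3 - 1 = 2.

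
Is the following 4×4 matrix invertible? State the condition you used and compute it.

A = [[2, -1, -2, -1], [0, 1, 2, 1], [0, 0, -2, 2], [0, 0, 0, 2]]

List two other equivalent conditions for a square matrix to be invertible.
Yes, invertible; det(A) = -8 ≠ 0. Equivalent conditions: rank(A) = 4; Ax = 0 has only the trivial solution; 0 is not an eigenvalue; the columns of A are linearly independent.

To check invertibility, compute det(A).
The given matrix is triangular, so det(A) equals the product of its diagonal entries = -8 ≠ 0.
Since det(A) ≠ 0, A is invertible.
Equivalent conditions for a square matrix A to be invertible:
- rank(A) = 4 (full rank).
- The homogeneous system Ax = 0 has only the trivial solution x = 0.
- 0 is not an eigenvalue of A.
- The columns (equivalently rows) of A are linearly independent.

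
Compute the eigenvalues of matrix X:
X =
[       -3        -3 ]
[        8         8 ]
λ = 0, 5

Solve det(X - λI) = 0. For a 2×2 matrix the characteristic equation is λ² - (trace)λ + det = 0.
trace(X) = a + d = -3 + 8 = 5.
det(X) = a*d - b*c = (-3)*(8) - (-3)*(8) = -24 + 24 = 0.
Characteristic equation: λ² - (5)λ + (0) = 0.
Discriminant = (5)² - 4*(0) = 25 - 0 = 25.
λ = (5 ± √25) / 2 = (5 ± 5) / 2 = 0, 5.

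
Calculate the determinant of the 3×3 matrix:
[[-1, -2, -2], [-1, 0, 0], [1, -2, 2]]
-8

Expansion along first row:
det = -1·det([[0,0],[-2,2]]) - -2·det([[-1,0],[1,2]]) + -2·det([[-1,0],[1,-2]])
    = -1·(0·2 - 0·-2) - -2·(-1·2 - 0·1) + -2·(-1·-2 - 0·1)
    = -1·0 - -2·-2 + -2·2
    = 0 + -4 + -4 = -8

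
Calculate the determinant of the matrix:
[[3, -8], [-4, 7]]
-11

For a 2×2 matrix [[a, b], [c, d]], det = ad - bc
det = (3)(7) - (-8)(-4) = 21 - 32 = -11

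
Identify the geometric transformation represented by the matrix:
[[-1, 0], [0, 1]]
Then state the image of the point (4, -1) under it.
reflection across the y-axis; image of (4, -1) is (-4, -1)

This is a symmetric orthogonal matrix with determinant -1, which characterizes a reflection in ℝ².
The matrix [[-1, 0], [0, 1]] represents: reflection across the y-axis.
Applying it to (4, -1): [-1·4 + 0·-1, 0·4 + 1·-1] = (-4, -1).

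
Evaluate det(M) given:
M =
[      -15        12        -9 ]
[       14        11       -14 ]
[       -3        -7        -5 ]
det(M) = 4224

Expand along row 0 (cofactor expansion): det(M) = a*(e*i - f*h) - b*(d*i - f*g) + c*(d*h - e*g), where the 3×3 is [[a, b, c], [d, e, f], [g, h, i]].
Minor M_00 = (11)*(-5) - (-14)*(-7) = -55 - 98 = -153.
Minor M_01 = (14)*(-5) - (-14)*(-3) = -70 - 42 = -112.
Minor M_02 = (14)*(-7) - (11)*(-3) = -98 + 33 = -65.
det(M) = (-15)*(-153) - (12)*(-112) + (-9)*(-65) = 2295 + 1344 + 585 = 4224.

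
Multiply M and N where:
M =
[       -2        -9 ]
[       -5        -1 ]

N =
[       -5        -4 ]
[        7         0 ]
MN =
[      -53         8 ]
[       18        20 ]

Matrix multiplication: (MN)[i][j] = sum over k of M[i][k] * N[k][j].
  (MN)[0][0] = (-2)*(-5) + (-9)*(7) = -53
  (MN)[0][1] = (-2)*(-4) + (-9)*(0) = 8
  (MN)[1][0] = (-5)*(-5) + (-1)*(7) = 18
  (MN)[1][1] = (-5)*(-4) + (-1)*(0) = 20
MN =
[      -53         8 ]
[       18        20 ]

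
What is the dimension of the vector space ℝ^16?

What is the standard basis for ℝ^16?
Dimension = 16; standard basis = {e_1, e_2, e_3, …, e_16}

ℝ^16 is the space of 16-tuples of real numbers; its dimension is 16.
The standard basis consists of 16 vectors: e_1, e_2, e_3, …, e_16, where e_i is the vector with 1 in position i and 0 elsewhere.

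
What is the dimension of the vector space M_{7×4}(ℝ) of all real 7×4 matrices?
Dimension = 28

A real 7×4 matrix is determined by its 7·4 = 28 independent entries.
A standard basis is {E_ij : 1 ≤ i ≤ 7, 1 ≤ j ≤ 4}, where E_ij has a 1 in position (i, j) and 0 elsewhere — there are 28 such matrices, and they are linearly independent and span M_{7×4}(ℝ).
Therefore dim(M_{7×4}(ℝ)) = 28.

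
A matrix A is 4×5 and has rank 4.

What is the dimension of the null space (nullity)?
1

The rank-nullity theorem for an m×n matrix states:
rank(A) + nullity(A) = n (the number of columns).
Here n = 5 and rank(A) = 4, so nullity(A) = 5 - 4 = 1.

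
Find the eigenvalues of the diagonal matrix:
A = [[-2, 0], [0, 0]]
λ₁ = -2, λ₂ = 0

The characteristic polynomial of A is det(A - λI) = (-2 - λ)(0 - λ) = 0.
The roots are λ = -2 and λ = 0, so the eigenvalues are the diagonal entries.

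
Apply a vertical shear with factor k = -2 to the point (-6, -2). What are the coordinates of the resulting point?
(-6, 10)

Shear matrix for vertical shear with factor k = -2:
[[1, 0], [-2, 1]]
Result: (-6, -2) → (-6, 10)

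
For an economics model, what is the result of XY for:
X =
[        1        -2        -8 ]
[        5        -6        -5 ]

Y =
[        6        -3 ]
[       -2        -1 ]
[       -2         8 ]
XY =
[       26       -65 ]
[       52       -49 ]

Matrix multiplication: (XY)[i][j] = sum over k of X[i][k] * Y[k][j].
  (XY)[0][0] = (1)*(6) + (-2)*(-2) + (-8)*(-2) = 26
  (XY)[0][1] = (1)*(-3) + (-2)*(-1) + (-8)*(8) = -65
  (XY)[1][0] = (5)*(6) + (-6)*(-2) + (-5)*(-2) = 52
  (XY)[1][1] = (5)*(-3) + (-6)*(-1) + (-5)*(8) = -49
XY =
[       26       -65 ]
[       52       -49 ]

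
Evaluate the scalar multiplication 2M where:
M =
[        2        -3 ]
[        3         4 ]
2M =
[        4        -6 ]
[        6         8 ]

Scalar multiplication is elementwise: (2M)[i][j] = 2 * M[i][j].
  (2M)[0][0] = 2 * (2) = 4
  (2M)[0][1] = 2 * (-3) = -6
  (2M)[1][0] = 2 * (3) = 6
  (2M)[1][1] = 2 * (4) = 8
2M =
[        4        -6 ]
[        6         8 ]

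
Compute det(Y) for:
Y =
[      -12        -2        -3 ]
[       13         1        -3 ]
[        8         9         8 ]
det(Y) = -491

Expand along row 0 (cofactor expansion): det(Y) = a*(e*i - f*h) - b*(d*i - f*g) + c*(d*h - e*g), where the 3×3 is [[a, b, c], [d, e, f], [g, h, i]].
Minor M_00 = (1)*(8) - (-3)*(9) = 8 + 27 = 35.
Minor M_01 = (13)*(8) - (-3)*(8) = 104 + 24 = 128.
Minor M_02 = (13)*(9) - (1)*(8) = 117 - 8 = 109.
det(Y) = (-12)*(35) - (-2)*(128) + (-3)*(109) = -420 + 256 - 327 = -491.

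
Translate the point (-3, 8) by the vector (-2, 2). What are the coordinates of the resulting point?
(-5, 10)

Translation by (-2, 2):
x' = -3 + -2 = -5
y' = 8 + 2 = 10
Homogeneous matrix: [[1, 0, -2], [0, 1, 2], [0, 0, 1]]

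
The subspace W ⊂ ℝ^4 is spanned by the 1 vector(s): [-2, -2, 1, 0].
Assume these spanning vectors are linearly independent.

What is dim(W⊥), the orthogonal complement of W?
dim(W⊥) = 3

For any subspace W of ℝ^n, dim(W) + dim(W⊥) = n (the whole-space dimension).
Here the given 1 vectors are linearly independent, so dim(W) = 1.
Thus dim(W⊥) = n - dim(W) = 4 - 1 = 3.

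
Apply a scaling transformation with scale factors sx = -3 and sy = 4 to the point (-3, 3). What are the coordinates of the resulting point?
(9, 12)

Scaling matrix:
[[-3, 0], [0, 4]]
Result: (-3 × -3, 3 × 4) = (9, 12)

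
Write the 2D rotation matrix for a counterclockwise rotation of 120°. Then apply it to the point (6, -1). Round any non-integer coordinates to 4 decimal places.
R = [[-1/2, -√3/2], [√3/2, -1/2]]; R·(6, -1) = (-2.1340, 5.6962)

Rotation matrix formula: R(θ) = [[cos θ, -sin θ], [sin θ, cos θ]]
For θ = 120°:
cos(120°) = -1/2
sin(120°) = √3/2
R = [[-1/2, -√3/2], [√3/2, -1/2]]
Apply to (6, -1): [-1/2·6 + (-√3/2)·-1, √3/2·6 + -1/2·-1] = (-2.1340, 5.6962)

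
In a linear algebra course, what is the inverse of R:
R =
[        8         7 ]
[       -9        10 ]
det(R) = 143
R⁻¹ =
[   10/143    -7/143 ]
[    9/143     8/143 ]

For a 2×2 matrix R = [[a, b], [c, d]] with det(R) ≠ 0, R⁻¹ = (1/det(R)) * [[d, -b], [-c, a]].
det(R) = (8)*(10) - (7)*(-9) = 80 + 63 = 143.
R⁻¹ = (1/143) * [[10, -7], [9, 8]].
Dividing each entry by 143 and reducing:
R⁻¹ =
[   10/143    -7/143 ]
[    9/143     8/143 ]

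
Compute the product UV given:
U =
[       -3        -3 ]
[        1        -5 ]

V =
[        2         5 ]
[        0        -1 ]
UV =
[       -6       -12 ]
[        2        10 ]

Matrix multiplication: (UV)[i][j] = sum over k of U[i][k] * V[k][j].
  (UV)[0][0] = (-3)*(2) + (-3)*(0) = -6
  (UV)[0][1] = (-3)*(5) + (-3)*(-1) = -12
  (UV)[1][0] = (1)*(2) + (-5)*(0) = 2
  (UV)[1][1] = (1)*(5) + (-5)*(-1) = 10
UV =
[       -6       -12 ]
[        2        10 ]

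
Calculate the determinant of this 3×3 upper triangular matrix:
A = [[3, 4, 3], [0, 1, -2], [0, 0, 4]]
12

The determinant of a triangular matrix is the product of its diagonal entries (the off-diagonal entries above the diagonal do not affect it).
det(A) = (3) * (1) * (4) = 12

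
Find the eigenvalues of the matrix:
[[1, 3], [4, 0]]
λ = -3 and λ = 4

Characteristic equation: det(A - λI) = 0
λ² - (trace)λ + (det) = 0
λ² - (1)λ + (-12) = 0
λ² - 1λ - 12 = 0
Solving: λ = -3, 4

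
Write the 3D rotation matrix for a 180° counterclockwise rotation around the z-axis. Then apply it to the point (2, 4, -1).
R = [[-1, 0, 0], [0, -1, 0], [0, 0, 1]]; R·(2, 4, -1) = (-2, -4, -1)

Rotation matrix for 180° around z-axis:
cos(180°) = -1, sin(180°) = 0
R = [[-1, 0, 0], [0, -1, 0], [0, 0, 1]]
Apply to (2, 4, -1): R·[2, 4, -1]ᵀ = (-2, -4, -1)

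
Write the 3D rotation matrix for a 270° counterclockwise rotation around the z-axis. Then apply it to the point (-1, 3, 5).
R = [[0, 1, 0], [-1, 0, 0], [0, 0, 1]]; R·(-1, 3, 5) = (3, 1, 5)

Rotation matrix for 270° around z-axis:
cos(270°) = 0, sin(270°) = -1
R = [[0, 1, 0], [-1, 0, 0], [0, 0, 1]]
Apply to (-1, 3, 5): R·[-1, 3, 5]ᵀ = (3, 1, 5)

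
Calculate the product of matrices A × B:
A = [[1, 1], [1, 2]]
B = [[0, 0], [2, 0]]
[[2, 0], [4, 0]]

Matrix multiplication:
C[0][0] = 1×0 + 1×2 = 2
C[0][1] = 1×0 + 1×0 = 0
C[1][0] = 1×0 + 2×2 = 4
C[1][1] = 1×0 + 2×0 = 0
Result: [[2, 0], [4, 0]]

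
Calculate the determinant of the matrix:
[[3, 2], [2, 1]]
-1

For a 2×2 matrix [[a, b], [c, d]], det = ad - bc
det = (3)(1) - (2)(2) = 3 - 4 = -1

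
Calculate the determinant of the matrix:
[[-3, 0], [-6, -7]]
21

For a 2×2 matrix [[a, b], [c, d]], det = ad - bc
det = (-3)(-7) - (0)(-6) = 21 - 0 = 21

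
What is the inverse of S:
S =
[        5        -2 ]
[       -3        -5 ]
det(S) = -31
S⁻¹ =
[     5/31     -2/31 ]
[    -3/31     -5/31 ]

For a 2×2 matrix S = [[a, b], [c, d]] with det(S) ≠ 0, S⁻¹ = (1/det(S)) * [[d, -b], [-c, a]].
det(S) = (5)*(-5) - (-2)*(-3) = -25 - 6 = -31.
S⁻¹ = (1/-31) * [[-5, 2], [3, 5]].
Dividing each entry by -31 and reducing:
S⁻¹ =
[     5/31     -2/31 ]
[    -3/31     -5/31 ]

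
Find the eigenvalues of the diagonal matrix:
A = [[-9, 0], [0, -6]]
λ₁ = -9, λ₂ = -6

The characteristic polynomial of A is det(A - λI) = (-9 - λ)(-6 - λ) = 0.
The roots are λ = -9 and λ = -6, so the eigenvalues are the diagonal entries.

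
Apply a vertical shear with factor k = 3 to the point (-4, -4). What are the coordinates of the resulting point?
(-4, -16)

Shear matrix for vertical shear with factor k = 3:
[[1, 0], [3, 1]]
Result: (-4, -4) → (-4, -16)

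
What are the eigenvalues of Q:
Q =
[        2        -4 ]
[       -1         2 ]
λ = 0, 4

Solve det(Q - λI) = 0. For a 2×2 matrix the characteristic equation is λ² - (trace)λ + det = 0.
trace(Q) = a + d = 2 + 2 = 4.
det(Q) = a*d - b*c = (2)*(2) - (-4)*(-1) = 4 - 4 = 0.
Characteristic equation: λ² - (4)λ + (0) = 0.
Discriminant = (4)² - 4*(0) = 16 - 0 = 16.
λ = (4 ± √16) / 2 = (4 ± 4) / 2 = 0, 4.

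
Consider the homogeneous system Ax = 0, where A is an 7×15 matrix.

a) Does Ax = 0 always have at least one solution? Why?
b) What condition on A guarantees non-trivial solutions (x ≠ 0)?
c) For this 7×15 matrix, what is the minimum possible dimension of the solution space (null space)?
a) Yes, x = 0 is always a solution. b) When A has linearly dependent columns (rank < n). c) Minimum nullity = 8.

a) x = 0 satisfies A·0 = 0, so the zero vector is always a solution.
b) Non-trivial solutions exist iff the columns of A are linearly dependent, equivalently rank(A) < n (the number of columns).
c) By rank-nullity, rank(A) + nullity(A) = n = 15. Since A has only 7 rows, rank(A) ≤ 7, so nullity(A) ≥ 15 - 7 = 8.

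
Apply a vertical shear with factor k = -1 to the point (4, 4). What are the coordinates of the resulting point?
(4, 0)

Shear matrix for vertical shear with factor k = -1:
[[1, 0], [-1, 1]]
Result: (4, 4) → (4, 0)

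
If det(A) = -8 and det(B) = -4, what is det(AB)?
32

Use the multiplicative property of determinants: det(AB) = det(A)*det(B).
det(AB) = (-8)*(-4) = 32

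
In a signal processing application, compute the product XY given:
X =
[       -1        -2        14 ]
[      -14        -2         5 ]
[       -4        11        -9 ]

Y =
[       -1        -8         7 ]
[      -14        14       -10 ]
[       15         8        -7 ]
XY =
[      239        92       -85 ]
[      117       124      -113 ]
[     -285       114       -75 ]

Matrix multiplication: (XY)[i][j] = sum over k of X[i][k] * Y[k][j].
  (XY)[0][0] = (-1)*(-1) + (-2)*(-14) + (14)*(15) = 239
  (XY)[0][1] = (-1)*(-8) + (-2)*(14) + (14)*(8) = 92
  (XY)[0][2] = (-1)*(7) + (-2)*(-10) + (14)*(-7) = -85
  (XY)[1][0] = (-14)*(-1) + (-2)*(-14) + (5)*(15) = 117
  (XY)[1][1] = (-14)*(-8) + (-2)*(14) + (5)*(8) = 124
  (XY)[1][2] = (-14)*(7) + (-2)*(-10) + (5)*(-7) = -113
  (XY)[2][0] = (-4)*(-1) + (11)*(-14) + (-9)*(15) = -285
  (XY)[2][1] = (-4)*(-8) + (11)*(14) + (-9)*(8) = 114
  (XY)[2][2] = (-4)*(7) + (11)*(-10) + (-9)*(-7) = -75
XY =
[      239        92       -85 ]
[      117       124      -113 ]
[     -285       114       -75 ]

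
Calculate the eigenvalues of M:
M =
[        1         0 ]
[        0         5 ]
λ = 1, 5

Solve det(M - λI) = 0. For a 2×2 matrix the characteristic equation is λ² - (trace)λ + det = 0.
trace(M) = a + d = 1 + 5 = 6.
det(M) = a*d - b*c = (1)*(5) - (0)*(0) = 5 - 0 = 5.
Characteristic equation: λ² - (6)λ + (5) = 0.
Discriminant = (6)² - 4*(5) = 36 - 20 = 16.
λ = (6 ± √16) / 2 = (6 ± 4) / 2 = 1, 5.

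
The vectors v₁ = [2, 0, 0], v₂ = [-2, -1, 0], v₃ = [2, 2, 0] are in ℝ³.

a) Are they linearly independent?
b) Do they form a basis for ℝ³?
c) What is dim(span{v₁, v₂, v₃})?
Not independent, not a basis, dim(span) = 2

Check whether v₃ can be written as a linear combination of v₁ and v₂.
v₃ = (-1)·v₁ + (-2)·v₂ = [2, 2, 0], so the three vectors are linearly dependent.
Thus they do not form a basis for ℝ³, and dim(span{v₁, v₂, v₃}) = 2 (spanned by v₁ and v₂).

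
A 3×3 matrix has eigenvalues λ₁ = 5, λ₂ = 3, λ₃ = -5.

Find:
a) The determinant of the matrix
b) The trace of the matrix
det = -75, trace = 3

Two standard eigenvalue identities:
- det(A) equals the product of the eigenvalues (counted with multiplicity).
- trace(A) equals the sum of the eigenvalues.
det(A) = (5)*(3)*(-5) = -75.
trace(A) = 5 + 3 - 5 = 3.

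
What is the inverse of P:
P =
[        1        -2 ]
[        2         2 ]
det(P) = 6
P⁻¹ =
[      1/3       1/3 ]
[     -1/3       1/6 ]

For a 2×2 matrix P = [[a, b], [c, d]] with det(P) ≠ 0, P⁻¹ = (1/det(P)) * [[d, -b], [-c, a]].
det(P) = (1)*(2) - (-2)*(2) = 2 + 4 = 6.
P⁻¹ = (1/6) * [[2, 2], [-2, 1]].
Dividing each entry by 6 and reducing:
P⁻¹ =
[      1/3       1/3 ]
[     -1/3       1/6 ]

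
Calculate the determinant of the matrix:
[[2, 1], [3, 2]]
1

For a 2×2 matrix [[a, b], [c, d]], det = ad - bc
det = (2)(2) - (1)(3) = 4 - 3 = 1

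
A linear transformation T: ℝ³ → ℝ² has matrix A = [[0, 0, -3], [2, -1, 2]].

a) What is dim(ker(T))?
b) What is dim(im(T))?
dim(ker) = 1, dim(im) = 2

The two rows are not scalar multiples of one another (no single k satisfies row 2 = k × row 1), so they are linearly independent.
Thus rank(A) = 2.
dim(im(T)) = rank(A) = 2.
By the rank-nullity theorem applied to T: ℝ³ → ℝ², rank(A) + nullity(A) = 3 (the domain dimension), so dim(ker(T)) = 3 - 2 = 1.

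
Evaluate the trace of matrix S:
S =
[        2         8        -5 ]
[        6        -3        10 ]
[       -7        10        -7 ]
tr(S) = 2 - 3 - 7 = -8

The trace of a square matrix is the sum of its diagonal entries.
Diagonal entries of S: S[0][0] = 2, S[1][1] = -3, S[2][2] = -7.
tr(S) = 2 - 3 - 7 = -8.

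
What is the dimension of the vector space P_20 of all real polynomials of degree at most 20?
Dimension = 21

A polynomial of degree at most 20 can be written as a₀ + a₁x + a₂x² + … + a_20x^20, with 21 free coefficients a₀, …, a_20.
The set {1, x, x², …, x^20} is a basis: it spans P_20 (every such polynomial is a linear combination of these) and is linearly independent (a polynomial is zero iff all its coefficients are zero).
Therefore dim(P_20) = 20 + 1 = 21.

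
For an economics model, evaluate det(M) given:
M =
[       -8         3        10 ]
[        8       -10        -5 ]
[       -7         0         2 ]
det(M) = -483

Expand along row 0 (cofactor expansion): det(M) = a*(e*i - f*h) - b*(d*i - f*g) + c*(d*h - e*g), where the 3×3 is [[a, b, c], [d, e, f], [g, h, i]].
Minor M_00 = (-10)*(2) - (-5)*(0) = -20 - 0 = -20.
Minor M_01 = (8)*(2) - (-5)*(-7) = 16 - 35 = -19.
Minor M_02 = (8)*(0) - (-10)*(-7) = 0 - 70 = -70.
det(M) = (-8)*(-20) - (3)*(-19) + (10)*(-70) = 160 + 57 - 700 = -483.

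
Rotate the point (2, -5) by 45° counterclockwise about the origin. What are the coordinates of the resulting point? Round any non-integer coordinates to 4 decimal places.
(4.9497, -2.1213)

Rotation matrix R(θ) = [[cos θ, -sin θ], [sin θ, cos θ]]; for θ = 45°:
R = [[√2/2, -√2/2], [√2/2, √2/2]]
Result: R × [2, -5]ᵀ = [√2/2·2 + (-√2/2)·-5, √2/2·2 + (√2/2)·-5]ᵀ = (4.9497, -2.1213)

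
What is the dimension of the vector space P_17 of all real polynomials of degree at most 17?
Dimension = 18

A polynomial of degree at most 17 can be written as a₀ + a₁x + a₂x² + … + a_17x^17, with 18 free coefficients a₀, …, a_17.
The set {1, x, x², …, x^17} is a basis: it spans P_17 (every such polynomial is a linear combination of these) and is linearly independent (a polynomial is zero iff all its coefficients are zero).
Therefore dim(P_17) = 17 + 1 = 18.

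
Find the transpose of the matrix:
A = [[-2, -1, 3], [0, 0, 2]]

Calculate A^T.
[[-2, 0], [-1, 0], [3, 2]]

The transpose sends entry (i,j) to (j,i); rows become columns.
Row 0 of A: [-2, -1, 3] -> column 0 of A^T.
Row 1 of A: [0, 0, 2] -> column 1 of A^T.
A^T = [[-2, 0], [-1, 0], [3, 2]]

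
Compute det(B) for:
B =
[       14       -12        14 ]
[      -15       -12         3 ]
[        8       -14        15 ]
det(B) = -636

Expand along row 0 (cofactor expansion): det(B) = a*(e*i - f*h) - b*(d*i - f*g) + c*(d*h - e*g), where the 3×3 is [[a, b, c], [d, e, f], [g, h, i]].
Minor M_00 = (-12)*(15) - (3)*(-14) = -180 + 42 = -138.
Minor M_01 = (-15)*(15) - (3)*(8) = -225 - 24 = -249.
Minor M_02 = (-15)*(-14) - (-12)*(8) = 210 + 96 = 306.
det(B) = (14)*(-138) - (-12)*(-249) + (14)*(306) = -1932 - 2988 + 4284 = -636.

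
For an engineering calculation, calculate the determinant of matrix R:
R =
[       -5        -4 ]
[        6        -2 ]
det(R) = 34

For a 2×2 matrix [[a, b], [c, d]], det = a*d - b*c.
det(R) = (-5)*(-2) - (-4)*(6) = 10 + 24 = 34.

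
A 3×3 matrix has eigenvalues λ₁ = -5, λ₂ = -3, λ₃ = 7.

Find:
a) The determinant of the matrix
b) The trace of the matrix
det = 105, trace = -1

Two standard eigenvalue identities:
- det(A) equals the product of the eigenvalues (counted with multiplicity).
- trace(A) equals the sum of the eigenvalues.
det(A) = (-5)*(-3)*(7) = 105.
trace(A) = -5 - 3 + 7 = -1.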